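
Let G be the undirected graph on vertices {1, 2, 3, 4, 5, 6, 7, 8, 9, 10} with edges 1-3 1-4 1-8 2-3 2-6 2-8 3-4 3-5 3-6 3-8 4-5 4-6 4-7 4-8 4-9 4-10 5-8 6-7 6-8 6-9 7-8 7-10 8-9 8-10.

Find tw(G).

3

A width-3 tree decomposition is:
Bags: B1 = {4, 6, 8, 9}  B2 = {4, 6, 7, 8}  B3 = {3, 4, 6, 8}  B4 = {1, 3, 4, 8}  B5 = {2, 3, 6, 8}  B6 = {3, 4, 5, 8}  B7 = {4, 7, 8, 10}
Tree: B1–B2, B1–B3, B3–B4, B3–B5, B3–B6, B2–B7
Each bag holds 4 vertices, so the decomposition has width 3, which upper-bounds the treewidth. On the other hand G contains the 4-clique {2, 3, 6, 8}. A clique must lie in a single bag of any decomposition, so no decomposition can have width below 3. The upper and lower bounds meet at 3, so that is the treewidth.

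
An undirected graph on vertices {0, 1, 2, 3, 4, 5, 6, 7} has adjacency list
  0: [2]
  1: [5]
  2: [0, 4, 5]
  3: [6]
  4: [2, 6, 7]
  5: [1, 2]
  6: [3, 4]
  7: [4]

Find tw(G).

1

A width-1 tree decomposition is:
Bags: B1 = {2, 4}  B2 = {4, 6}  B3 = {4, 7}  B4 = {2, 5}  B5 = {3, 6}  B6 = {0, 2}  B7 = {1, 5}
Tree: B1–B2, B1–B3, B1–B4, B2–B5, B1–B6, B4–B7
Each bag holds 2 vertices, so the decomposition has width 1, which upper-bounds the treewidth. Any graph with an edge has treewidth ≥ 1, and G has the edge 4–2. Hence tw(G) = 1 exactly.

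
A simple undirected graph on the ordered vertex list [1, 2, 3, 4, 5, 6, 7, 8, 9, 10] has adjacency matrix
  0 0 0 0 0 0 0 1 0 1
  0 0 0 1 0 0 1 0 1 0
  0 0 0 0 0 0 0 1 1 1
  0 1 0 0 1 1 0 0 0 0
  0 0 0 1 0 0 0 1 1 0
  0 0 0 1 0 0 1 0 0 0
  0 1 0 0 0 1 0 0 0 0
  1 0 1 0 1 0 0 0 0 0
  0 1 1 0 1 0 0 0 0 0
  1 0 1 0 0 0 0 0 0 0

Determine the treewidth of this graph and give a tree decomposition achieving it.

Treewidth 2.
Bags: B1 = {4, 6, 7}  B2 = {2, 4, 7}  B3 = {2, 4, 5}  B4 = {2, 5, 9}  B5 = {5, 8, 9}  B6 = {3, 8, 9}  B7 = {1, 3, 8}  B8 = {1, 3, 10}
Tree: B1–B2, B2–B3, B3–B4, B4–B5, B5–B6, B6–B7, B7–B8

Every bag has size at most 3, so the width is 3 − 1 = 2 and tw(G) ≤ 2. Since 6–7–2–4–6 is a cycle in G, G is not acyclic. Forests are exactly the graphs of treewidth ≤ 1, so tw(G) ≥ 2. The upper and lower bounds meet at 2, so that is the treewidth.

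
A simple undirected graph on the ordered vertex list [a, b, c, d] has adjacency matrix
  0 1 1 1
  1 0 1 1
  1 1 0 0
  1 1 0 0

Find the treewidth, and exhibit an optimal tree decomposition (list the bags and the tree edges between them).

Each bag holds 3 vertices, so the decomposition has width 2, which upper-bounds the treewidth. For the lower bound, the 3 vertices {a, b, d} are pairwise adjacent, and any tree decomposition puts a clique entirely inside one bag — forcing width ≥ 2. Hence tw(G) = 2 exactly.

Treewidth 2.
One such decomposition:
Bags: B1 = {a, b, c}  B2 = {a, b, d}
Tree: B1–B2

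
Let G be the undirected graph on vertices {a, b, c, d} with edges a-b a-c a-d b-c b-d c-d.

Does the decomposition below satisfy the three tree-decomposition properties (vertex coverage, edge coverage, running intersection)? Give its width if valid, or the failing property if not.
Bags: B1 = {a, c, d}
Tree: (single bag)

A tree decomposition must satisfy three properties: every vertex lies in some bag; for every edge, both endpoints lie together in some bag; and for every vertex, the bags containing it form a connected subtree. Here vertex b appears in no bag, so the decomposition is invalid.

No — vertex b appears in no bag.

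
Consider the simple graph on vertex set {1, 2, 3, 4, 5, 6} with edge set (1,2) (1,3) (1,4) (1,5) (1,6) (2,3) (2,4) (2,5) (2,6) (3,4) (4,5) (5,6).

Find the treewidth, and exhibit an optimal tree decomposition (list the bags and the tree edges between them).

Treewidth 3.
One optimal decomposition is:
Bags: B1 = {1, 2, 5, 6}  B2 = {1, 2, 4, 5}  B3 = {1, 2, 3, 4}
Tree: B1–B2, B2–B3

Each bag holds 4 vertices, so the decomposition has width 3, which upper-bounds the treewidth. For the lower bound, the 4 vertices {1, 2, 3, 4} are pairwise adjacent, and any tree decomposition puts a clique entirely inside one bag — forcing width ≥ 3. Hence tw(G) = 3 exactly.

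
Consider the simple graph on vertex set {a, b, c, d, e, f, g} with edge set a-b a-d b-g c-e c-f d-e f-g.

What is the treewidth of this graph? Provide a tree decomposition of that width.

Treewidth 2.
One such decomposition:
Bags: B1 = {a, b, d}  B2 = {b, d, g}  B3 = {d, f, g}  B4 = {c, d, f}  B5 = {c, d, e}
Tree: B1–B2, B2–B3, B3–B4, B4–B5

Every bag has size at most 3, so the width is 3 − 1 = 2 and tw(G) ≤ 2. Since d–a–b–g–f–c–e–d is a cycle in G, G is not acyclic. Forests are exactly the graphs of treewidth ≤ 1, so tw(G) ≥ 2. Combining the bounds, tw(G) = 2.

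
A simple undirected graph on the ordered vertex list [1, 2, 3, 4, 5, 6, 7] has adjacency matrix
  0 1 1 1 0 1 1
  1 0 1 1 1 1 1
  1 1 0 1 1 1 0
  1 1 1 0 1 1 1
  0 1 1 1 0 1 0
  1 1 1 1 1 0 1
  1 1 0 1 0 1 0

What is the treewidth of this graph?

A width-4 tree decomposition is:
Bags: B1 = {1, 2, 3, 4, 6}  B2 = {1, 2, 4, 6, 7}  B3 = {2, 3, 4, 5, 6}
Tree: B1–B2, B1–B3
Every bag has size at most 5, so the width is 5 − 1 = 4 and tw(G) ≤ 4. On the other hand G contains the 5-clique {1, 2, 3, 4, 6}. A clique must lie in a single bag of any decomposition, so no decomposition can have width below 4. Therefore the treewidth is 4.

4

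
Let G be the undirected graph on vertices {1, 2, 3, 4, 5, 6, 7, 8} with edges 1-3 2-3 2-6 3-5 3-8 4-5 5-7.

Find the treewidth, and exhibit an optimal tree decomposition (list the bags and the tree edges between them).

The largest bag has 2 vertices, giving width 1; this decomposition certifies tw(G) ≤ 1. Any graph with an edge has treewidth ≥ 1, and G has the edge 1–3. Therefore the treewidth is 1.

Treewidth 1.
One such decomposition:
Bags: B1 = {1, 3}  B2 = {2, 3}  B3 = {3, 5}  B4 = {4, 5}  B5 = {2, 6}  B6 = {3, 8}  B7 = {5, 7}
Tree: B1–B2, B2–B3, B3–B4, B2–B5, B1–B6, B4–B7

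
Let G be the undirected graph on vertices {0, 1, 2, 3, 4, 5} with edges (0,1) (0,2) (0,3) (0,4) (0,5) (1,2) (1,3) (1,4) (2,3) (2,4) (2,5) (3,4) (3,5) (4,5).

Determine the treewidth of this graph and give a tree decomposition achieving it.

Every bag has size at most 5, so the width is 5 − 1 = 4 and tw(G) ≤ 4. On the other hand G contains the 5-clique {0, 1, 2, 3, 4}. A clique must lie in a single bag of any decomposition, so no decomposition can have width below 4. Hence tw(G) = 4 exactly.

Treewidth 4.
One such decomposition:
Bags: B1 = {0, 1, 2, 3, 4}  B2 = {0, 2, 3, 4, 5}
Tree: B1–B2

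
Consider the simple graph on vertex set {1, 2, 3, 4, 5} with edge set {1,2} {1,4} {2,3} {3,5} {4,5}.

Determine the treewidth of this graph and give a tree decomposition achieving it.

Treewidth 2.
Bags: B1 = {1, 4, 5}  B2 = {1, 3, 5}  B3 = {1, 2, 3}
Tree: B1–B2, B2–B3

Each bag holds 3 vertices, so the decomposition has width 2, which upper-bounds the treewidth. The edges 1–4–5–3–2–1 form a cycle, so G is not a tree and its treewidth is at least 2. Therefore the treewidth is 2.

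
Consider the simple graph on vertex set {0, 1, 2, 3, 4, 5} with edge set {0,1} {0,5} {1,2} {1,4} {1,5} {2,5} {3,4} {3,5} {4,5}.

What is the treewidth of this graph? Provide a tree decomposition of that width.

The largest bag has 3 vertices, giving width 2; this decomposition certifies tw(G) ≤ 2. For the lower bound, the 3 vertices {0, 1, 5} are pairwise adjacent, and any tree decomposition puts a clique entirely inside one bag — forcing width ≥ 2. The upper and lower bounds meet at 2, so that is the treewidth.

Treewidth 2.
Bags: B1 = {1, 4, 5}  B2 = {3, 4, 5}  B3 = {0, 1, 5}  B4 = {1, 2, 5}
Tree: B1–B2, B1–B3, B3–B4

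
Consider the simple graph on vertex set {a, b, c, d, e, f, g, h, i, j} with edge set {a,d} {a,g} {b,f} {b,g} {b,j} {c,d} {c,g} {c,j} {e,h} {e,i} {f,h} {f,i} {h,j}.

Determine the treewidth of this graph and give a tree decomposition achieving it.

Treewidth 2.
One optimal decomposition is:
Bags: B1 = {e, h, i}  B2 = {f, h, i}  B3 = {f, h, j}  B4 = {b, f, j}  B5 = {b, c, j}  B6 = {b, c, g}  B7 = {c, d, g}  B8 = {a, d, g}
Tree: B1–B2, B2–B3, B3–B4, B4–B5, B5–B6, B6–B7, B7–B8

Every bag has size at most 3, so the width is 3 − 1 = 2 and tw(G) ≤ 2. Since e–i–f–h–e is a cycle in G, G is not acyclic. Forests are exactly the graphs of treewidth ≤ 1, so tw(G) ≥ 2. The upper and lower bounds meet at 2, so that is the treewidth.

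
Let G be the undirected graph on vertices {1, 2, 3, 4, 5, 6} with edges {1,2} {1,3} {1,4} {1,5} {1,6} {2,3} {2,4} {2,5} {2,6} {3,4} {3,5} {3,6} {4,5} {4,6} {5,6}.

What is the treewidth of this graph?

5

A width-5 tree decomposition is:
Bags: B1 = {1, 2, 3, 4, 5, 6}
Tree: (single bag)
With just one bag of size 6, the width is 6 − 1 = 5, so tw(G) ≤ 5. On the other hand G contains the 6-clique {1, 2, 3, 4, 5, 6}. A clique must lie in a single bag of any decomposition, so no decomposition can have width below 5. Combining the bounds, tw(G) = 5.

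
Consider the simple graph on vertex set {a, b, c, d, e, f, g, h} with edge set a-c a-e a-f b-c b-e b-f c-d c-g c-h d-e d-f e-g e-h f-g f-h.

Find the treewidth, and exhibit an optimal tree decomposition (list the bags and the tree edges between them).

Every bag has size at most 4, so the width is 4 − 1 = 3 and tw(G) ≤ 3. For the lower bound: the 4 vertex sets {c,g}, {d,e}, {f}, {b} are disjoint, each induces a connected subgraph, and every pair is joined by at least one edge of G. Contracting each set to a single vertex therefore yields K_{4} as a minor, and since treewidth is minor-monotone, tw(G) ≥ tw(K_{4}) = 3. Hence tw(G) = 3 exactly.

Treewidth 3.
Bags: B1 = {c, e, f, g}  B2 = {c, d, e, f}  B3 = {b, c, e, f}  B4 = {c, e, f, h}  B5 = {a, c, e, f}
Tree: B1–B2, B2–B3, B3–B4, B4–B5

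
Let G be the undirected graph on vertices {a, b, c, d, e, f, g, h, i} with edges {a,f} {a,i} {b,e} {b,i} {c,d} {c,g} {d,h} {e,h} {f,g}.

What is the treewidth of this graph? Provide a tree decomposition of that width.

Treewidth 2.
One such decomposition:
Bags: B1 = {b, e, i}  B2 = {a, e, i}  B3 = {a, e, f}  B4 = {e, f, g}  B5 = {c, e, g}  B6 = {c, d, e}  B7 = {d, e, h}
Tree: B1–B2, B2–B3, B3–B4, B4–B5, B5–B6, B6–B7

Each bag holds 3 vertices, so the decomposition has width 2, which upper-bounds the treewidth. Since e–b–i–a–f–g–c–d–h–e is a cycle in G, G is not acyclic. Forests are exactly the graphs of treewidth ≤ 1, so tw(G) ≥ 2. The upper and lower bounds meet at 2, so that is the treewidth.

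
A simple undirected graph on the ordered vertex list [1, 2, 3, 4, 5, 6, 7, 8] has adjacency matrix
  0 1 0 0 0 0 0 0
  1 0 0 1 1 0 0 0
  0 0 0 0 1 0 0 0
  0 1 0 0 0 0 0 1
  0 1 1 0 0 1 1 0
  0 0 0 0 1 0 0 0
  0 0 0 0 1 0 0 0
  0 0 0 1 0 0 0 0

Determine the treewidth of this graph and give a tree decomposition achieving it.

Treewidth 1.
One optimal decomposition is:
Bags: B1 = {2, 5}  B2 = {5, 7}  B3 = {2, 4}  B4 = {5, 6}  B5 = {1, 2}  B6 = {3, 5}  B7 = {4, 8}
Tree: B1–B2, B1–B3, B1–B4, B1–B5, B4–B6, B3–B7

Every bag has size at most 2, so the width is 2 − 1 = 1 and tw(G) ≤ 1. Since G has at least one edge (e.g. 5–2), it is not an edgeless graph, so tw(G) ≥ 1. Therefore the treewidth is 1.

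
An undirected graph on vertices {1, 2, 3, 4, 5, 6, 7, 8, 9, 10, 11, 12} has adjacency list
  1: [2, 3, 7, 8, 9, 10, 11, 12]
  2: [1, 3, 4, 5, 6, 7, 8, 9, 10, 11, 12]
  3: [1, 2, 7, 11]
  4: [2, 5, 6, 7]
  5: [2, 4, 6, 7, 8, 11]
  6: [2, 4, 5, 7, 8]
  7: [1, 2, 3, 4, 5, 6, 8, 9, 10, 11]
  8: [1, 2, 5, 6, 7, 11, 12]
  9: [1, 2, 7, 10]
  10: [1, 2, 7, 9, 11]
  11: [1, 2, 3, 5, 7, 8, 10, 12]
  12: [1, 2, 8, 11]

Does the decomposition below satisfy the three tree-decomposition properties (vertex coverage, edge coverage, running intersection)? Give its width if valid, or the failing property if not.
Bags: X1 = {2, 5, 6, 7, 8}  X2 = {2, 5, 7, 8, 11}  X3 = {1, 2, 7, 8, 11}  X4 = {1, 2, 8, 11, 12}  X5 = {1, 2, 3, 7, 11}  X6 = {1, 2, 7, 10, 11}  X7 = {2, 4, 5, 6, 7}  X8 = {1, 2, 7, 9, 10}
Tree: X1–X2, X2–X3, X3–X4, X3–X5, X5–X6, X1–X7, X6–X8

Yes; width 4.

Every vertex of G appears in some bag (union = {1, 2, 3, 4, 5, 6, 7, 8, 9, 10, 11, 12}); every edge is covered by a bag; and for each vertex v the set of bags containing v is connected in the bag tree. The decomposition is therefore valid. The largest bag has 5 vertices, so the width is 4.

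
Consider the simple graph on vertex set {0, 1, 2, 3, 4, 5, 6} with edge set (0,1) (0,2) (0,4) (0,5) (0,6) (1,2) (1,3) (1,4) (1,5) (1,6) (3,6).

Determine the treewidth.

2

A width-2 tree decomposition is:
Bags: B1 = {0, 1, 5}  B2 = {0, 1, 4}  B3 = {0, 1, 6}  B4 = {1, 3, 6}  B5 = {0, 1, 2}
Tree: B1–B2, B2–B3, B3–B4, B2–B5
Every bag has size at most 3, so the width is 3 − 1 = 2 and tw(G) ≤ 2. For the lower bound, the 3 vertices {0, 1, 2} are pairwise adjacent, and any tree decomposition puts a clique entirely inside one bag — forcing width ≥ 2. Therefore the treewidth is 2.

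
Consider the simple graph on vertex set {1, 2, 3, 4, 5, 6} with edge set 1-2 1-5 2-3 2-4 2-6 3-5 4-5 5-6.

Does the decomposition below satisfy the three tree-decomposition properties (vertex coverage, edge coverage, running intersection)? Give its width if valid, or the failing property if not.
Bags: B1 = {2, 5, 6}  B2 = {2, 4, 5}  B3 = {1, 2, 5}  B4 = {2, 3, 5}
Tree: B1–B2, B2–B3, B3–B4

Yes; width 2.

Every vertex of G appears in some bag (union = {1, 2, 3, 4, 5, 6}); every edge is covered by a bag; and for each vertex v the set of bags containing v is connected in the bag tree. The decomposition is therefore valid. The largest bag has 3 vertices, so the width is 2.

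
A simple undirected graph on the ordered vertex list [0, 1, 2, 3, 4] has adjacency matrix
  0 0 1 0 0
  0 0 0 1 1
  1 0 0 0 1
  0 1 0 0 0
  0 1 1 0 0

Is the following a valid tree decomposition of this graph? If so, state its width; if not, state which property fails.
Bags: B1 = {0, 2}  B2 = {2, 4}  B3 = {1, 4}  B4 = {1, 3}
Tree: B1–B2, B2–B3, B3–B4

Every vertex of G appears in some bag (union = {0, 1, 2, 3, 4}); every edge is covered by a bag; and for each vertex v the set of bags containing v is connected in the bag tree. The decomposition is therefore valid. The largest bag has 2 vertices, so the width is 1.

Yes; width 1.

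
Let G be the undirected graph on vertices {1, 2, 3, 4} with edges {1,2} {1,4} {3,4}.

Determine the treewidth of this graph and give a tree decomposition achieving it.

Treewidth 1.
Bags: B1 = {1, 2}  B2 = {1, 4}  B3 = {3, 4}
Tree: B1–B2, B2–B3

The largest bag has 2 vertices, giving width 1; this decomposition certifies tw(G) ≤ 1. Any graph with an edge has treewidth ≥ 1, and G has the edge 1–2. Hence tw(G) = 1 exactly.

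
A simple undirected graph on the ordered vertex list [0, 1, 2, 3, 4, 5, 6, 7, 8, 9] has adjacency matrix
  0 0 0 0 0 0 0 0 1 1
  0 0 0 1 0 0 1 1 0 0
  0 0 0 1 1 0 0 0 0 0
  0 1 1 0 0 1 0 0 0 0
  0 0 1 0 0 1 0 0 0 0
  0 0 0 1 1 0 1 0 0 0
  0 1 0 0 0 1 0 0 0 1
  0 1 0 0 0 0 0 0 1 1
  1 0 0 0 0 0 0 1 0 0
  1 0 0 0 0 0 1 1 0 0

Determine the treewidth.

A width-2 tree decomposition is:
Bags: B1 = {0, 7, 8}  B2 = {0, 7, 9}  B3 = {1, 7, 9}  B4 = {1, 6, 9}  B5 = {1, 3, 6}  B6 = {3, 5, 6}  B7 = {2, 3, 5}  B8 = {2, 4, 5}
Tree: B1–B2, B2–B3, B3–B4, B4–B5, B5–B6, B6–B7, B7–B8
Each bag holds 3 vertices, so the decomposition has width 2, which upper-bounds the treewidth. For the lower bound, G contains the cycle 8–0–9–7–8, so G is not a forest; only forests have treewidth ≤ 1, hence tw(G) ≥ 2. The upper and lower bounds meet at 2, so that is the treewidth.

2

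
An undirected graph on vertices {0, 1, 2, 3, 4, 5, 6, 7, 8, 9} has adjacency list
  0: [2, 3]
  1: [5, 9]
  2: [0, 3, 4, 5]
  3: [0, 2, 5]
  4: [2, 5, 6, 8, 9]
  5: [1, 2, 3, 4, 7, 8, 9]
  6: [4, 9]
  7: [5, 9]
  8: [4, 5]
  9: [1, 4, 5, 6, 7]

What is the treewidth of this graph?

A width-2 tree decomposition is:
Bags: B1 = {2, 3, 5}  B2 = {2, 4, 5}  B3 = {0, 2, 3}  B4 = {4, 5, 8}  B5 = {4, 5, 9}  B6 = {5, 7, 9}  B7 = {4, 6, 9}  B8 = {1, 5, 9}
Tree: B1–B2, B1–B3, B2–B4, B2–B5, B5–B6, B5–B7, B5–B8
The largest bag has 3 vertices, giving width 2; this decomposition certifies tw(G) ≤ 2. For the lower bound, the 3 vertices {0, 2, 3} are pairwise adjacent, and any tree decomposition puts a clique entirely inside one bag — forcing width ≥ 2. Combining the bounds, tw(G) = 2.

2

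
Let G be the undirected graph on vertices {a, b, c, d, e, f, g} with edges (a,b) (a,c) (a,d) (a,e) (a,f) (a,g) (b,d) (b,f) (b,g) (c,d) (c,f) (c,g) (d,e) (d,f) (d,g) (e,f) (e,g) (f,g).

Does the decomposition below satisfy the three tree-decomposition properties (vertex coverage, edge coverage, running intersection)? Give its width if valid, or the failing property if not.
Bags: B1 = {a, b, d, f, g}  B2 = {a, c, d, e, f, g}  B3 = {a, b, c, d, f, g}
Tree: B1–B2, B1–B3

No — bags containing vertex c are not connected in the tree.

A tree decomposition must satisfy three properties: every vertex lies in some bag; for every edge, both endpoints lie together in some bag; and for every vertex, the bags containing it form a connected subtree. Here bags containing vertex c are not connected in the tree, so the decomposition is invalid.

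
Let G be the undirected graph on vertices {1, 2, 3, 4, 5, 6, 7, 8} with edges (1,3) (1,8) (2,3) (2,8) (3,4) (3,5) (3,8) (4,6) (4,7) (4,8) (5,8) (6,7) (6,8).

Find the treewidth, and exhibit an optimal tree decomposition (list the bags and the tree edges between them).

Treewidth 2.
Bags: B1 = {3, 4, 8}  B2 = {2, 3, 8}  B3 = {4, 6, 8}  B4 = {3, 5, 8}  B5 = {1, 3, 8}  B6 = {4, 6, 7}
Tree: B1–B2, B1–B3, B2–B4, B2–B5, B3–B6

Each bag holds 3 vertices, so the decomposition has width 2, which upper-bounds the treewidth. Conversely, {1, 3, 8} is a clique of size 3, and the vertices of any clique must share a bag in every tree decomposition; so some bag has ≥ 3 vertices and tw(G) ≥ 2. Therefore the treewidth is 2.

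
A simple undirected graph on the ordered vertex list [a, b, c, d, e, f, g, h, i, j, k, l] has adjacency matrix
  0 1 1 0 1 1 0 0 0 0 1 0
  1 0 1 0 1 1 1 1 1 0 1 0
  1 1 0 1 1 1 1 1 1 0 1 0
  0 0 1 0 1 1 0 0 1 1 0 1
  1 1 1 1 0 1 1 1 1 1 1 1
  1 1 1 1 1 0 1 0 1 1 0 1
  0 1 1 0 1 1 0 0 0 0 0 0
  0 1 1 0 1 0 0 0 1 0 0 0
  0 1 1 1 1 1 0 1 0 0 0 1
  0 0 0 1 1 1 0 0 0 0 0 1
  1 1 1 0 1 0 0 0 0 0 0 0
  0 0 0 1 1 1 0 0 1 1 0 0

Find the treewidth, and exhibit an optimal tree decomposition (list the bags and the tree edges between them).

The largest bag has 5 vertices, giving width 4; this decomposition certifies tw(G) ≤ 4. On the other hand G contains the 5-clique {b, c, e, h, i}. A clique must lie in a single bag of any decomposition, so no decomposition can have width below 4. Therefore the treewidth is 4.

Treewidth 4.
One optimal decomposition is:
Bags: B1 = {a, b, c, e, k}  B2 = {a, b, c, e, f}  B3 = {b, c, e, f, i}  B4 = {c, d, e, f, i}  B5 = {b, c, e, f, g}  B6 = {d, e, f, i, l}  B7 = {b, c, e, h, i}  B8 = {d, e, f, j, l}
Tree: B1–B2, B2–B3, B3–B4, B2–B5, B4–B6, B3–B7, B6–B8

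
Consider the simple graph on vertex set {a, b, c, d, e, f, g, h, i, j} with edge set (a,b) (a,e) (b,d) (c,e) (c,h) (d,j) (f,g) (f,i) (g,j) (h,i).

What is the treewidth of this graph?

2

A width-2 tree decomposition is:
Bags: B1 = {a, b, d}  B2 = {a, d, e}  B3 = {c, d, e}  B4 = {c, d, h}  B5 = {d, h, i}  B6 = {d, f, i}  B7 = {d, f, g}  B8 = {d, g, j}
Tree: B1–B2, B2–B3, B3–B4, B4–B5, B5–B6, B6–B7, B7–B8
Each bag holds 3 vertices, so the decomposition has width 2, which upper-bounds the treewidth. For the lower bound, G contains the cycle d–b–a–e–c–h–i–f–g–j–d, so G is not a forest; only forests have treewidth ≤ 1, hence tw(G) ≥ 2. Hence tw(G) = 2 exactly.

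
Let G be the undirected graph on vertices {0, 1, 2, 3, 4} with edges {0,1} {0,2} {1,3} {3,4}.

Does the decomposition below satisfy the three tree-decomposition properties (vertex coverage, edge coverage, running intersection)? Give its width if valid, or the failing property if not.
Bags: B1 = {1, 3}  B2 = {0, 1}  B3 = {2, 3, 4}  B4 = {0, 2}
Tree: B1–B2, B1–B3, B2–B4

A tree decomposition must satisfy three properties: every vertex lies in some bag; for every edge, both endpoints lie together in some bag; and for every vertex, the bags containing it form a connected subtree. Here bags containing vertex 2 are not connected in the tree, so the decomposition is invalid.

No — bags containing vertex 2 are not connected in the tree.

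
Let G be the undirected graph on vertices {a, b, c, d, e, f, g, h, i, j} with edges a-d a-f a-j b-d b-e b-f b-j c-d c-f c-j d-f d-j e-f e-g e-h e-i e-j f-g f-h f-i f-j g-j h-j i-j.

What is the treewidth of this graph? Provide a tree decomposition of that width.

Every bag has size at most 4, so the width is 4 − 1 = 3 and tw(G) ≤ 3. For the lower bound, the 4 vertices {c, d, f, j} are pairwise adjacent, and any tree decomposition puts a clique entirely inside one bag — forcing width ≥ 3. Hence tw(G) = 3 exactly.

Treewidth 3.
One such decomposition:
Bags: B1 = {b, e, f, j}  B2 = {b, d, f, j}  B3 = {a, d, f, j}  B4 = {e, f, g, j}  B5 = {e, f, i, j}  B6 = {c, d, f, j}  B7 = {e, f, h, j}
Tree: B1–B2, B2–B3, B1–B4, B1–B5, B3–B6, B4–B7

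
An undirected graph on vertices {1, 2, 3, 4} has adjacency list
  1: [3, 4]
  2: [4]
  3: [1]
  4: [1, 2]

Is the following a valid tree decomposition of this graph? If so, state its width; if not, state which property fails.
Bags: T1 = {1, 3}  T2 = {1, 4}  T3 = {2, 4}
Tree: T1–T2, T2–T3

Yes; width 1.

Checking the three conditions: (i) the bags cover all of {1, 2, 3, 4}; (ii) for each edge, some bag contains both endpoints; (iii) the bags containing any fixed vertex form a subtree. All hold, so the decomposition is valid with width 2 − 1 = 1.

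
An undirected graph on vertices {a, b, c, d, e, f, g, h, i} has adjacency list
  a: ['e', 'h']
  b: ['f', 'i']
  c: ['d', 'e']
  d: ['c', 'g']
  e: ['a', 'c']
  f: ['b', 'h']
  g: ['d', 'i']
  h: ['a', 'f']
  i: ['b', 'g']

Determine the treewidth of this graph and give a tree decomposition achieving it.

Each bag holds 3 vertices, so the decomposition has width 2, which upper-bounds the treewidth. The edges i–b–f–h–a–e–c–d–g–i form a cycle, so G is not a tree and its treewidth is at least 2. Hence tw(G) = 2 exactly.

Treewidth 2.
One such decomposition:
Bags: B1 = {b, f, i}  B2 = {f, h, i}  B3 = {a, h, i}  B4 = {a, e, i}  B5 = {c, e, i}  B6 = {c, d, i}  B7 = {d, g, i}
Tree: B1–B2, B2–B3, B3–B4, B4–B5, B5–B6, B6–B7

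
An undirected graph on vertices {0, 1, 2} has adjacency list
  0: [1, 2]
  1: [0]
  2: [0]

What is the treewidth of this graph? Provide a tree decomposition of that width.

The largest bag has 2 vertices, giving width 1; this decomposition certifies tw(G) ≤ 1. Any graph with an edge has treewidth ≥ 1, and G has the edge 0–1. The upper and lower bounds meet at 1, so that is the treewidth.

Treewidth 1.
One optimal decomposition is:
Bags: B1 = {0, 1}  B2 = {0, 2}
Tree: B1–B2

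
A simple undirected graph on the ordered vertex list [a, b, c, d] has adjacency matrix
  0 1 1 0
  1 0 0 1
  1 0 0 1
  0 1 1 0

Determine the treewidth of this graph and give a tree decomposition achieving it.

Treewidth 2.
Bags: B1 = {a, b, c}  B2 = {b, c, d}
Tree: B1–B2

Every bag has size at most 3, so the width is 3 − 1 = 2 and tw(G) ≤ 2. For the lower bound, G contains the cycle b–a–c–d–b, so G is not a forest; only forests have treewidth ≤ 1, hence tw(G) ≥ 2. Combining the bounds, tw(G) = 2.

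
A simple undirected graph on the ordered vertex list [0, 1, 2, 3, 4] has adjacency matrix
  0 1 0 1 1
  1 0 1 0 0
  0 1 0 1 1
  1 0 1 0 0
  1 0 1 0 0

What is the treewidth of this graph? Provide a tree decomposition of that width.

Treewidth 2.
Bags: B1 = {0, 2, 4}  B2 = {0, 2, 3}  B3 = {0, 1, 2}
Tree: B1–B2, B2–B3

Each bag holds 3 vertices, so the decomposition has width 2, which upper-bounds the treewidth. The edges 4–2–3–0–4 form a cycle, so G is not a tree and its treewidth is at least 2. The upper and lower bounds meet at 2, so that is the treewidth.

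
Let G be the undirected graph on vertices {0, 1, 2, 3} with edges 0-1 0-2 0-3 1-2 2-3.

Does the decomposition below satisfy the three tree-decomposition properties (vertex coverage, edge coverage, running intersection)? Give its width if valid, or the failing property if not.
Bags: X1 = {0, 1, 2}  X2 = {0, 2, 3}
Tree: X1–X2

Yes; width 2.

Vertex coverage: the bags together contain {0, 1, 2, 3}, the full vertex set. Edge coverage: each edge of G has both endpoints in at least one bag. Running intersection: for every vertex, the bags containing it form a connected subtree. All three properties hold, so this is a valid tree decomposition of width max|bag| − 1 = 2, and hence tw(G) ≤ 2.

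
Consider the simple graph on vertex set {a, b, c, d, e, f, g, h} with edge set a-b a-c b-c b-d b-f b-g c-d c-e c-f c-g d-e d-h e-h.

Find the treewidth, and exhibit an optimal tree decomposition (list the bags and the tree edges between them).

Treewidth 2.
One optimal decomposition is:
Bags: B1 = {b, c, d}  B2 = {c, d, e}  B3 = {d, e, h}  B4 = {a, b, c}  B5 = {b, c, g}  B6 = {b, c, f}
Tree: B1–B2, B2–B3, B1–B4, B1–B5, B4–B6

The largest bag has 3 vertices, giving width 2; this decomposition certifies tw(G) ≤ 2. For the lower bound, the 3 vertices {d, e, h} are pairwise adjacent, and any tree decomposition puts a clique entirely inside one bag — forcing width ≥ 2. The upper and lower bounds meet at 2, so that is the treewidth.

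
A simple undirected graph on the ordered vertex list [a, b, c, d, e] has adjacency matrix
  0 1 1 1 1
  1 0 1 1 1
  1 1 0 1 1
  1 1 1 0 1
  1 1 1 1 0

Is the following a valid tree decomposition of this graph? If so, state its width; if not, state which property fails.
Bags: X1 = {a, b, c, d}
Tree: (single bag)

A tree decomposition must satisfy three properties: every vertex lies in some bag; for every edge, both endpoints lie together in some bag; and for every vertex, the bags containing it form a connected subtree. Here vertex e appears in no bag, so the decomposition is invalid.

No — vertex e appears in no bag.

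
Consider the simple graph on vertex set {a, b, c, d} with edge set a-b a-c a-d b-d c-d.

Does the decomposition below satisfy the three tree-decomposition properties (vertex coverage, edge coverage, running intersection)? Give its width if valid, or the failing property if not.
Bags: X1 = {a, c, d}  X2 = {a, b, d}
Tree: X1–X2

Every vertex of G appears in some bag (union = {a, b, c, d}); every edge is covered by a bag; and for each vertex v the set of bags containing v is connected in the bag tree. The decomposition is therefore valid. The largest bag has 3 vertices, so the width is 2.

Yes; width 2.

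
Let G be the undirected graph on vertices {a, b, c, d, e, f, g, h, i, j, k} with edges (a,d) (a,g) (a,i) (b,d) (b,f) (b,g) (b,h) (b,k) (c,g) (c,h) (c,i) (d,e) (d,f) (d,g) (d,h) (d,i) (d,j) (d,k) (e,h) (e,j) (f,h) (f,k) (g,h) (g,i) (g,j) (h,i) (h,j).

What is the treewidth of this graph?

3

A width-3 tree decomposition is:
Bags: B1 = {b, d, g, h}  B2 = {b, d, f, h}  B3 = {d, g, h, i}  B4 = {d, g, h, j}  B5 = {c, g, h, i}  B6 = {b, d, f, k}  B7 = {a, d, g, i}  B8 = {d, e, h, j}
Tree: B1–B2, B1–B3, B3–B4, B3–B5, B2–B6, B3–B7, B4–B8
Each bag holds 4 vertices, so the decomposition has width 3, which upper-bounds the treewidth. On the other hand G contains the 4-clique {d, g, h, j}. A clique must lie in a single bag of any decomposition, so no decomposition can have width below 3. The upper and lower bounds meet at 3, so that is the treewidth.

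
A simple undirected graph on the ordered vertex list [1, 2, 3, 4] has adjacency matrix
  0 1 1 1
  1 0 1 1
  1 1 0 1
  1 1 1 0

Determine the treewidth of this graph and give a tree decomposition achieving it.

A single bag containing all 4 vertices is trivially a valid decomposition of width 3. On the other hand G contains the 4-clique {1, 2, 3, 4}. A clique must lie in a single bag of any decomposition, so no decomposition can have width below 3. Hence tw(G) = 3 exactly.

Treewidth 3.
One such decomposition:
Bags: B1 = {1, 2, 3, 4}
Tree: (single bag)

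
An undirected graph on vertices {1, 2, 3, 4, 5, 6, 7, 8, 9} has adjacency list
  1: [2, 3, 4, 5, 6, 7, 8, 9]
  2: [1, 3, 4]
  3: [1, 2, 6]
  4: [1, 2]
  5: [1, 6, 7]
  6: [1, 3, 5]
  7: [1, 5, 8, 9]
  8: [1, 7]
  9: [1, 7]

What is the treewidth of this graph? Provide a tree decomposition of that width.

Treewidth 2.
One optimal decomposition is:
Bags: B1 = {1, 3, 6}  B2 = {1, 5, 6}  B3 = {1, 2, 3}  B4 = {1, 5, 7}  B5 = {1, 7, 8}  B6 = {1, 2, 4}  B7 = {1, 7, 9}
Tree: B1–B2, B1–B3, B2–B4, B4–B5, B3–B6, B4–B7

The largest bag has 3 vertices, giving width 2; this decomposition certifies tw(G) ≤ 2. For the lower bound, the 3 vertices {1, 2, 3} are pairwise adjacent, and any tree decomposition puts a clique entirely inside one bag — forcing width ≥ 2. Therefore the treewidth is 2.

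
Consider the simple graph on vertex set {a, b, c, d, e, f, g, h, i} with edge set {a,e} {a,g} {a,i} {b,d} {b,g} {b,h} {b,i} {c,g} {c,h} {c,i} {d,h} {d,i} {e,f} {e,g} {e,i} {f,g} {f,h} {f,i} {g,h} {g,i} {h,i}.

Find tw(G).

3

A width-3 tree decomposition is:
Bags: B1 = {f, g, h, i}  B2 = {b, g, h, i}  B3 = {c, g, h, i}  B4 = {e, f, g, i}  B5 = {b, d, h, i}  B6 = {a, e, g, i}
Tree: B1–B2, B2–B3, B1–B4, B2–B5, B4–B6
The largest bag has 4 vertices, giving width 3; this decomposition certifies tw(G) ≤ 3. Conversely, {b, d, h, i} is a clique of size 4, and the vertices of any clique must share a bag in every tree decomposition; so some bag has ≥ 4 vertices and tw(G) ≥ 3. Therefore the treewidth is 3.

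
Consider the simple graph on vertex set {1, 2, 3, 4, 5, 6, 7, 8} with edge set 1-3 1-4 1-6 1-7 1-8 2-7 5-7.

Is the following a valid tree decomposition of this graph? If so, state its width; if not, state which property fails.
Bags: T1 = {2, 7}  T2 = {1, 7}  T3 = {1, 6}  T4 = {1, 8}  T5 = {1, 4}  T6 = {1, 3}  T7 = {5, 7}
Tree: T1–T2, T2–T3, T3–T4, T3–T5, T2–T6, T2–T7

Vertex coverage: the bags together contain {1, 2, 3, 4, 5, 6, 7, 8}, the full vertex set. Edge coverage: each edge of G has both endpoints in at least one bag. Running intersection: for every vertex, the bags containing it form a connected subtree. All three properties hold, so this is a valid tree decomposition of width max|bag| − 1 = 1, and hence tw(G) ≤ 1.

Yes; width 1.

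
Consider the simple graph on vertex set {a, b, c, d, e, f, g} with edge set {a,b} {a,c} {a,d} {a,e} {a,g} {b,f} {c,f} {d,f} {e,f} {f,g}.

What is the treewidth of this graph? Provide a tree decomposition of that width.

Each bag holds 3 vertices, so the decomposition has width 2, which upper-bounds the treewidth. Since a–g–f–c–a is a cycle in G, G is not acyclic. Forests are exactly the graphs of treewidth ≤ 1, so tw(G) ≥ 2. Combining the bounds, tw(G) = 2.

Treewidth 2.
Bags: B1 = {a, f, g}  B2 = {a, c, f}  B3 = {a, d, f}  B4 = {a, e, f}  B5 = {a, b, f}
Tree: B1–B2, B2–B3, B3–B4, B4–B5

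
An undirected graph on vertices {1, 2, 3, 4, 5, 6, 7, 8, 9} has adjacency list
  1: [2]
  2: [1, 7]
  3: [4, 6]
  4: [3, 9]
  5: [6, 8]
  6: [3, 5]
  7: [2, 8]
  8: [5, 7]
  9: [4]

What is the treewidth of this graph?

1

A width-1 tree decomposition is:
Bags: B1 = {1, 2}  B2 = {2, 7}  B3 = {7, 8}  B4 = {5, 8}  B5 = {5, 6}  B6 = {3, 6}  B7 = {3, 4}  B8 = {4, 9}
Tree: B1–B2, B2–B3, B3–B4, B4–B5, B5–B6, B6–B7, B7–B8
The largest bag has 2 vertices, giving width 1; this decomposition certifies tw(G) ≤ 1. Since G has at least one edge (e.g. 1–2), it is not an edgeless graph, so tw(G) ≥ 1. The upper and lower bounds meet at 1, so that is the treewidth.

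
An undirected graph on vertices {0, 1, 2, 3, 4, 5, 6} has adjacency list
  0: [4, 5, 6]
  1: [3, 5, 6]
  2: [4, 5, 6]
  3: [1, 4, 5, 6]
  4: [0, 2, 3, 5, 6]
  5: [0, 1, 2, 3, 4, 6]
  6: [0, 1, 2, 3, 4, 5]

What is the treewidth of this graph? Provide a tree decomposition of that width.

Treewidth 3.
Bags: B1 = {3, 4, 5, 6}  B2 = {0, 4, 5, 6}  B3 = {2, 4, 5, 6}  B4 = {1, 3, 5, 6}
Tree: B1–B2, B1–B3, B1–B4

The largest bag has 4 vertices, giving width 3; this decomposition certifies tw(G) ≤ 3. For the lower bound, the 4 vertices {1, 3, 5, 6} are pairwise adjacent, and any tree decomposition puts a clique entirely inside one bag — forcing width ≥ 3. Hence tw(G) = 3 exactly.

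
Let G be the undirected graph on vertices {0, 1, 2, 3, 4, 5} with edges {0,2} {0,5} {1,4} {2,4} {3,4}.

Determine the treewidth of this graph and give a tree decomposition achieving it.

Each bag holds 2 vertices, so the decomposition has width 1, which upper-bounds the treewidth. Since G has at least one edge (e.g. 4–2), it is not an edgeless graph, so tw(G) ≥ 1. Combining the bounds, tw(G) = 1.

Treewidth 1.
Bags: B1 = {2, 4}  B2 = {1, 4}  B3 = {0, 2}  B4 = {3, 4}  B5 = {0, 5}
Tree: B1–B2, B1–B3, B1–B4, B3–B5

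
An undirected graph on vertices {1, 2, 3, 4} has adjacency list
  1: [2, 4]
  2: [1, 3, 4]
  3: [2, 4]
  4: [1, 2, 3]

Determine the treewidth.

A width-2 tree decomposition is:
Bags: B1 = {2, 3, 4}  B2 = {1, 2, 4}
Tree: B1–B2
Every bag has size at most 3, so the width is 3 − 1 = 2 and tw(G) ≤ 2. Conversely, {1, 2, 4} is a clique of size 3, and the vertices of any clique must share a bag in every tree decomposition; so some bag has ≥ 3 vertices and tw(G) ≥ 2. Combining the bounds, tw(G) = 2.

2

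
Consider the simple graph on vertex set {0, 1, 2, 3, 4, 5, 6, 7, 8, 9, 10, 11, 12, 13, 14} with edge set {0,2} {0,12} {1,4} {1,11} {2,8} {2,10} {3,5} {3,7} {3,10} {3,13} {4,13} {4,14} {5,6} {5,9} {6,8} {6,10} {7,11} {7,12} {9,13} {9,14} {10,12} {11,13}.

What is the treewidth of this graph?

A width-3 tree decomposition is:
Bags: B1 = {1, 4, 9, 14}  B2 = {1, 4, 9, 13}  B3 = {1, 9, 11, 13}  B4 = {5, 9, 11, 13}  B5 = {3, 5, 11, 13}  B6 = {3, 5, 7, 11}  B7 = {3, 5, 6, 7}  B8 = {3, 6, 7, 10}  B9 = {6, 7, 10, 12}  B10 = {6, 8, 10, 12}  B11 = {2, 8, 10, 12}  B12 = {0, 2, 8, 12}
Tree: B1–B2, B2–B3, B3–B4, B4–B5, B5–B6, B6–B7, B7–B8, B8–B9, B9–B10, B10–B11, B11–B12
Each bag holds 4 vertices, so the decomposition has width 3, which upper-bounds the treewidth. For the lower bound: the 4 vertex sets {1,4,14}, {9}, {13}, {3,5,7,11} are disjoint, each induces a connected subgraph, and every pair is joined by at least one edge of G. Contracting each set to a single vertex therefore yields K_{4} as a minor, and since treewidth is minor-monotone, tw(G) ≥ tw(K_{4}) = 3. Hence tw(G) = 3 exactly.

3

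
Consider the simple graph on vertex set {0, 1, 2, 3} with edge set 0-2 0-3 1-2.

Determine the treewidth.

1

A width-1 tree decomposition is:
Bags: B1 = {1, 2}  B2 = {0, 2}  B3 = {0, 3}
Tree: B1–B2, B2–B3
The largest bag has 2 vertices, giving width 1; this decomposition certifies tw(G) ≤ 1. G has an edge, so its treewidth is at least 1. Therefore the treewidth is 1.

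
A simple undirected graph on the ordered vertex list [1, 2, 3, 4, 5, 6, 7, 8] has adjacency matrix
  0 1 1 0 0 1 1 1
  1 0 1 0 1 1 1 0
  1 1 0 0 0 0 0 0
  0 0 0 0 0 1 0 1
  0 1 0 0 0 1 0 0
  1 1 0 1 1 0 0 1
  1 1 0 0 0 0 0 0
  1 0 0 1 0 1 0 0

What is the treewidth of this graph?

A width-2 tree decomposition is:
Bags: B1 = {1, 2, 3}  B2 = {1, 2, 6}  B3 = {1, 6, 8}  B4 = {4, 6, 8}  B5 = {1, 2, 7}  B6 = {2, 5, 6}
Tree: B1–B2, B2–B3, B3–B4, B2–B5, B2–B6
Every bag has size at most 3, so the width is 3 − 1 = 2 and tw(G) ≤ 2. Conversely, {1, 6, 8} is a clique of size 3, and the vertices of any clique must share a bag in every tree decomposition; so some bag has ≥ 3 vertices and tw(G) ≥ 2. Hence tw(G) = 2 exactly.

2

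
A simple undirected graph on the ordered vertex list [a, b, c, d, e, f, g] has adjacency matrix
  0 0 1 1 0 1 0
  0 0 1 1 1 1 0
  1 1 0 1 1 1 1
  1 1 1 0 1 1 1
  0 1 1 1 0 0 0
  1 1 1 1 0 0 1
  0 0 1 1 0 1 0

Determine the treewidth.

3

A width-3 tree decomposition is:
Bags: B1 = {b, c, d, e}  B2 = {b, c, d, f}  B3 = {a, c, d, f}  B4 = {c, d, f, g}
Tree: B1–B2, B2–B3, B2–B4
Each bag holds 4 vertices, so the decomposition has width 3, which upper-bounds the treewidth. On the other hand G contains the 4-clique {b, c, d, e}. A clique must lie in a single bag of any decomposition, so no decomposition can have width below 3. The upper and lower bounds meet at 3, so that is the treewidth.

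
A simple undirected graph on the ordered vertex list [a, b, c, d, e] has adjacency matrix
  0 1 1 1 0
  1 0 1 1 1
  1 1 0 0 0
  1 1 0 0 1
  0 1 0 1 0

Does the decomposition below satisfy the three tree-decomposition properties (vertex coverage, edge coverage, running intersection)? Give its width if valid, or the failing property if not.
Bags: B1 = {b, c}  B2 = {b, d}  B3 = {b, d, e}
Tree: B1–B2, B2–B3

A tree decomposition must satisfy three properties: every vertex lies in some bag; for every edge, both endpoints lie together in some bag; and for every vertex, the bags containing it form a connected subtree. Here vertex a appears in no bag, so the decomposition is invalid.

No — vertex a appears in no bag.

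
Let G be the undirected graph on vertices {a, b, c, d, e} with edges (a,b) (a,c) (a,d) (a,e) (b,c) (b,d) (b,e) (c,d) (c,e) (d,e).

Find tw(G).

4

A width-4 tree decomposition is:
Bags: B1 = {a, b, c, d, e}
Tree: (single bag)
A single bag containing all 5 vertices is trivially a valid decomposition of width 4. Conversely, {a, b, c, d, e} is a clique of size 5, and the vertices of any clique must share a bag in every tree decomposition; so some bag has ≥ 5 vertices and tw(G) ≥ 4. Therefore the treewidth is 4.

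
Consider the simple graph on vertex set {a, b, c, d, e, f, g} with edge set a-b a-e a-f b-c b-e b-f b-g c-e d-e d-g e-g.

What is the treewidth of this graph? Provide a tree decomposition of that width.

Every bag has size at most 3, so the width is 3 − 1 = 2 and tw(G) ≤ 2. For the lower bound, the 3 vertices {d, e, g} are pairwise adjacent, and any tree decomposition puts a clique entirely inside one bag — forcing width ≥ 2. Combining the bounds, tw(G) = 2.

Treewidth 2.
One optimal decomposition is:
Bags: B1 = {b, e, g}  B2 = {a, b, e}  B3 = {b, c, e}  B4 = {a, b, f}  B5 = {d, e, g}
Tree: B1–B2, B2–B3, B2–B4, B1–B5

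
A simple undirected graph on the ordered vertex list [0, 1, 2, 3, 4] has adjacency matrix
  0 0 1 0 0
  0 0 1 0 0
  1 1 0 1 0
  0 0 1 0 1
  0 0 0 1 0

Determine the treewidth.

1

A width-1 tree decomposition is:
Bags: B1 = {2, 3}  B2 = {0, 2}  B3 = {3, 4}  B4 = {1, 2}
Tree: B1–B2, B1–B3, B1–B4
Each bag holds 2 vertices, so the decomposition has width 1, which upper-bounds the treewidth. Since G has at least one edge (e.g. 3–2), it is not an edgeless graph, so tw(G) ≥ 1. Combining the bounds, tw(G) = 1.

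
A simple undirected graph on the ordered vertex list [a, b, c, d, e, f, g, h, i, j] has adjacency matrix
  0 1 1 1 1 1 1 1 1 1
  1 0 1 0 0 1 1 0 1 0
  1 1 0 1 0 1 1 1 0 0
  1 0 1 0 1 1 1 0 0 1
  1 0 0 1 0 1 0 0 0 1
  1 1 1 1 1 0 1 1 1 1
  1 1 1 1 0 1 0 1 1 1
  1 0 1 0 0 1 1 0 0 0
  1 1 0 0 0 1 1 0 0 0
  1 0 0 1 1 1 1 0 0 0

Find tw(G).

A width-4 tree decomposition is:
Bags: B1 = {a, c, f, g, h}  B2 = {a, c, d, f, g}  B3 = {a, d, f, g, j}  B4 = {a, b, c, f, g}  B5 = {a, d, e, f, j}  B6 = {a, b, f, g, i}
Tree: B1–B2, B2–B3, B2–B4, B3–B5, B4–B6
Every bag has size at most 5, so the width is 5 − 1 = 4 and tw(G) ≤ 4. For the lower bound, the 5 vertices {a, d, f, g, j} are pairwise adjacent, and any tree decomposition puts a clique entirely inside one bag — forcing width ≥ 4. Therefore the treewidth is 4.

4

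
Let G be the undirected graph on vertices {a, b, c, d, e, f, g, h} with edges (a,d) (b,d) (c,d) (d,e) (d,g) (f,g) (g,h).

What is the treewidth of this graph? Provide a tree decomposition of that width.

Treewidth 1.
Bags: B1 = {a, d}  B2 = {d, g}  B3 = {g, h}  B4 = {c, d}  B5 = {b, d}  B6 = {f, g}  B7 = {d, e}
Tree: B1–B2, B2–B3, B2–B4, B1–B5, B3–B6, B5–B7

Every bag has size at most 2, so the width is 2 − 1 = 1 and tw(G) ≤ 1. Any graph with an edge has treewidth ≥ 1, and G has the edge d–a. Hence tw(G) = 1 exactly.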